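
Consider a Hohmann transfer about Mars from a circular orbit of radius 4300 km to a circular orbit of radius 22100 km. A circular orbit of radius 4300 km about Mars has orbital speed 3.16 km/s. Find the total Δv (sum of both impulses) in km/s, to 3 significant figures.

Δv = 1.53 km/s

From the circular-orbit relation v² = μ/r at r = 4300 km: μ = v²r = (3.16)² × 4300 = 42938.1 km³/s².
Semi-major axis of the transfer orbit: a_t = (4300 + 22100)/2 = 13200 km.
Circular speed at r₁: v₁ = √(μ/r₁) = √(42938.1/4300) = 3.1600 km/s.
On the transfer ellipse at r₁, vis-viva gives v_p = √[μ(2/r₁ − 1/a_t)] = 4.0888 km/s.
First burn Δv₁ = |v_p − v₁| = 0.9288 km/s.
At r₂, v₂ = √(μ/r₂) = 1.3939 km/s.
Transfer-orbit speed at r₂: v_a = √[μ(2/r₂ − 1/a_t)] = 0.79556 km/s.
Second burn Δv₂ = |v₂ − v_a| = 0.5983 km/s.
Δv = Δv₁ + Δv₂ = 0.9288 + 0.5983 = 1.527 km/s.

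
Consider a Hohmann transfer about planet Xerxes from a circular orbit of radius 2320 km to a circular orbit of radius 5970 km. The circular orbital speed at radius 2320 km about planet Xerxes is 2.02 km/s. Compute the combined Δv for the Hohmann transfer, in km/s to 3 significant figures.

Δv = 0.721 km/s

From the circular-orbit relation v² = μ/r at r = 2320 km: μ = v²r = (2.02)² × 2320 = 9466.53 km³/s².
Semi-major axis of the transfer orbit: a_t = (2320 + 5970)/2 = 4145 km.
Circular speed at r₁: v₁ = √(μ/r₁) = √(9466.53/2320) = 2.0200 km/s.
On the transfer ellipse at r₁, v² = μ(2/r − 1/a) gives v_p = √[μ(2/r₁ − 1/a_t)] = 2.4242 km/s.
First burn Δv₁ = |v_p − v₁| = 0.4042 km/s.
Circular speed at r₂: v₂ = √(μ/r₂) = 1.25924 km/s.
Transfer-orbit speed at r₂: v_a = √[μ(2/r₂ − 1/a_t)] = 0.942085 km/s.
Second burn Δv₂ = |v₂ − v_a| = 0.3172 km/s.
Total Δv = Δv₁ + Δv₂ = 0.7214 km/s.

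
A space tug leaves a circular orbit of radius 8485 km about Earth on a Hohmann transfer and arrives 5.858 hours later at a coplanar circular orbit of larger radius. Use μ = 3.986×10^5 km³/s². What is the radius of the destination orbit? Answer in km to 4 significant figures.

r₂ = 43890 km

Transfer time t = 5.858 hours = 21088.8 s, and t = π√(a_t³/μ).
So a_t = (μ t²/π²)^(1/3) = (3.986×10^5 × (21088.8)² / π²)^(1/3) = 26189 km.
Since a_t = (r₁ + r₂)/2, r₂ = 2a_t − r₁ = 2×26189 − 8485 = 43893 km.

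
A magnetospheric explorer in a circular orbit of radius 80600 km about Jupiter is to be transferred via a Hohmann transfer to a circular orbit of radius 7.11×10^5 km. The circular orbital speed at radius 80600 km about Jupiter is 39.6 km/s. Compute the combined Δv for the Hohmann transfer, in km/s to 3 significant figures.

Δv = 20.8 km/s

From the circular-orbit relation v² = μ/r at r = 80600 km: μ = v²r = (39.6)² × 80600 = 1.26394×10^8 km³/s².
Semi-major axis of the transfer orbit: a_t = (80600 + 7.110×10^5)/2 = 3.958×10^5 km.
Circular speed at r₁: v₁ = √(μ/r₁) = √(1.26394×10^8/80600) = 39.600 km/s.
Transfer-orbit speed at r₁ (vis-viva): v_p = √[μ(2/r₁ − 1/a_t)] = 53.075 km/s.
First burn Δv₁ = |v_p − v₁| = 13.475 km/s.
Circular speed at r₂: v₂ = √(μ/r₂) = 13.333 km/s.
Transfer-orbit speed at r₂: v_a = √[μ(2/r₂ − 1/a_t)] = 6.0167 km/s.
Second burn Δv₂ = |v₂ − v_a| = 7.3163 km/s.
Δv = Δv₁ + Δv₂ = 13.475 + 7.3163 = 20.79 km/s.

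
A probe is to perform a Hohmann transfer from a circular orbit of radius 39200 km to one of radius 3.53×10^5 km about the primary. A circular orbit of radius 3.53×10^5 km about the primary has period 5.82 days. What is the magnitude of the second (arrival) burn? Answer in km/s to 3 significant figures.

Δv₂ = 2.44 km/s

From Kepler's third law T² = 4π²r³/μ at r = 3.53×10^5 km, T = 5.82 days = 5.82 × 86400 s = 5.02848×10^5 s: μ = 4π²r³/T² = 6.86769×10^6 km³/s².
Transfer-ellipse semi-major axis a_t = (r₁ + r₂)/2 = (39200 + 3.530×10^5)/2 = 1.961×10^5 km.
Circular speed at r = 3.530×10^5 km: v_c = √(μ/r) = 4.411 km/s.
Vis-viva on the transfer ellipse at r = 3.530×10^5 km gives v_t = √[μ(2/r − 1/a_t)] = 1.972 km/s.
Δv₂ = |v_t − v_c| = |1.972 − 4.411| = 2.439 km/s.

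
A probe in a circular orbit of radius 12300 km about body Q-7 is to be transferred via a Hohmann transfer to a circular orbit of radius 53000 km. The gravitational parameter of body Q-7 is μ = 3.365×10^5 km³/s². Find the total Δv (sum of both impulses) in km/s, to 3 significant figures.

Δv = 2.41 km/s

Semi-major axis of the transfer orbit: a_t = (12300 + 53000)/2 = 32650 km.
At r₁ the circular-orbit speed is v₁ = √(μ/r₁) = 5.230 km/s.
Transfer-orbit speed at r₁ (vis-viva): v_p = √[μ(2/r₁ − 1/a_t)] = 6.664 km/s.
First burn Δv₁ = |v_p − v₁| = 1.434 km/s.
At r₂, v₂ = √(μ/r₂) = 2.51973 km/s.
Transfer-orbit speed at r₂: v_a = √[μ(2/r₂ − 1/a_t)] = 1.54656 km/s.
Second burn Δv₂ = |v₂ − v_a| = 0.9732 km/s.
Total Δv = Δv₁ + Δv₂ = 2.407 km/s.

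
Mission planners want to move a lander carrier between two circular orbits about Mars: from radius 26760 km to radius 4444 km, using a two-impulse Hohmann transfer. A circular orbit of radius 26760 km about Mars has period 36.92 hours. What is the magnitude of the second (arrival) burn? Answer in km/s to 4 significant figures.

From Kepler's third law T² = 4π²r³/μ at r = 26760 km, T = 36.92 hours = 36.92 × 3600 s = 1.32912×10^5 s: μ = 4π²r³/T² = 42824.2 km³/s².
Semi-major axis of the transfer orbit: a_t = (26760 + 4444)/2 = 15602 km.
On the circular orbit at r = 4444 km, v_c = √(μ/r) = 3.1043 km/s.
Transfer-orbit speed at the same r (vis-viva, a = a_t): v_t = √[μ(2/r − 1/a_t)] = 4.0655 km/s.
Δv₂ = |v_t − v_c| = |4.0655 − 3.1043| = 0.9612 km/s.

Δv₂ = 0.9612 km/s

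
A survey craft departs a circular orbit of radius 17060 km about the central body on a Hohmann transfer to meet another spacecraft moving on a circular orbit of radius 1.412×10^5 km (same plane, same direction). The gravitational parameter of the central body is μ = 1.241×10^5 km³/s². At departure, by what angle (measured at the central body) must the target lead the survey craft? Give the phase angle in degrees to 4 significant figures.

Transfer-ellipse semi-major axis a_t = (r₁ + r₂)/2 = (17060 + 1.412×10^5)/2 = 79130 km.
The half-period of the transfer ellipse is t = π√(a_t³/μ) = 1.98507×10^5 s.
The target's mean motion on its circular orbit is ω₂ = √(μ/r₂³) = 6.63948×10^-6 rad/s.
Angle swept by the target during transfer: ω₂·t = 1.31798 rad = 75.51°.
Arrival is 180° from departure on the ellipse, so φ = 180° − 75.51° = 104.5°.

φ = 104.5°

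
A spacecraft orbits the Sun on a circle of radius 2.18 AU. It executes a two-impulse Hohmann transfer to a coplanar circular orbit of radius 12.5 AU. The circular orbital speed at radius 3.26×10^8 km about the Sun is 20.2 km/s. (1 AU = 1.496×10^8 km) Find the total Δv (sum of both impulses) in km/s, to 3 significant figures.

Δv = 10.0 km/s

From the circular-orbit relation v² = μ/r at r = 3.26×10^8 km: μ = v²r = (20.2)² × 3.26×10^8 = 1.33021×10^11 km³/s².
In km: r₁ = 2.18 × 1.496×10^8 = 3.26128×10^8 km; r₂ = 12.5 × 1.496×10^8 = 1.870×10^9 km.
Semi-major axis of the transfer orbit: a_t = (3.26128×10^8 + 1.870×10^9)/2 = 1.098064×10^9 km.
Circular speed at r₁: v₁ = √(μ/r₁) = √(1.33021×10^11/3.26128×10^8) = 20.1960 km/s.
On the transfer ellipse at r₁, vis-viva equation gives v_p = √[μ(2/r₁ − 1/a_t)] = 26.3556 km/s.
First burn Δv₁ = |v_p − v₁| = 6.1596 km/s.
Circular speed at r₂: v₂ = √(μ/r₂) = 8.4341 km/s.
Transfer-orbit speed at r₂: v_a = √[μ(2/r₂ − 1/a_t)] = 4.5964 km/s.
Second burn Δv₂ = |v₂ − v_a| = 3.8377 km/s.
Total Δv = Δv₁ + Δv₂ = 9.997 km/s.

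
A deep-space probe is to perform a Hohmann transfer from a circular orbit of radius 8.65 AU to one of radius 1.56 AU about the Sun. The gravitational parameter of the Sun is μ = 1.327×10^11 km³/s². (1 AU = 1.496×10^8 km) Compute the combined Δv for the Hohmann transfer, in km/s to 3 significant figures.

Δv = 11.7 km/s

In km: r₁ = 8.65 × 1.496×10^8 = 1.29404×10^9 km; r₂ = 1.56 × 1.496×10^8 = 2.33376×10^8 km.
Semi-major axis of the transfer orbit: a_t = (1.29404×10^9 + 2.33376×10^8)/2 = 7.63708×10^8 km.
Circular speed at r₁: v₁ = √(μ/r₁) = √(1.327×10^11/1.29404×10^9) = 10.127 km/s.
On the transfer ellipse at r₁, vis-viva equation gives v_a = √[μ(2/r₁ − 1/a_t)] = 5.5979 km/s.
First burn Δv₁ = |v_a − v₁| = 4.529 km/s.
At r₂, v₂ = √(μ/r₂) = 23.846 km/s.
Transfer-orbit speed at r₂: v_p = √[μ(2/r₂ − 1/a_t)] = 31.040 km/s.
Second burn Δv₂ = |v₂ − v_p| = 7.194 km/s.
Total Δv = Δv₁ + Δv₂ = 11.72 km/s.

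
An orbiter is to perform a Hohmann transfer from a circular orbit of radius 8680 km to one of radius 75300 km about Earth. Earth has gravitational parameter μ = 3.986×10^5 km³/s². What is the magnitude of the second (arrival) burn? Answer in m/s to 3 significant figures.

Δv₂ = 1250 m/s

The Hohmann ellipse has a_t = (r₁ + r₂)/2 = 41990 km.
On the circular orbit at r = 75300 km, v_c = √(μ/r) = 2.301 km/s.
Vis-viva on the transfer ellipse at r = 75300 km gives v_t = √[μ(2/r − 1/a_t)] = 1.046 km/s.
Δv₂ = |v_t − v_c| = |1.046 − 2.301| = 1.255 km/s.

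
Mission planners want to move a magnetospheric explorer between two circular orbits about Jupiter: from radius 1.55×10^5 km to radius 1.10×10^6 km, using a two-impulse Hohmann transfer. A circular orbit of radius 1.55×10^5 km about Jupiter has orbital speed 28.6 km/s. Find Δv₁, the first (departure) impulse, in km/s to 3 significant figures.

From the circular-orbit relation v² = μ/r at r = 1.55×10^5 km: μ = v²r = (28.6)² × 1.55×10^5 = 1.26784×10^8 km³/s².
Transfer-ellipse semi-major axis a_t = (r₁ + r₂)/2 = (1.550×10^5 + 1.100×10^6)/2 = 6.275×10^5 km.
Circular speed at r = 1.550×10^5 km: v_c = √(μ/r) = 28.600 km/s.
Vis-viva on the transfer ellipse at r = 1.550×10^5 km gives v_t = √[μ(2/r − 1/a_t)] = 37.867 km/s.
Δv₁ = |v_t − v_c| = |37.867 − 28.600| = 9.267 km/s.

Δv₁ = 9.27 km/s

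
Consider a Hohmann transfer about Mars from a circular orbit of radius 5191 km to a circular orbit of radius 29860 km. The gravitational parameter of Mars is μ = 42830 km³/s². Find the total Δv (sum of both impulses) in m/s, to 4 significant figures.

Δv = 1423 m/s

Semi-major axis of the transfer orbit: a_t = (5191 + 29860)/2 = 17525.5 km.
Circular speed at r₁: v₁ = √(μ/r₁) = √(42830/5191) = 2.872424 km/s.
Transfer-orbit speed at r₁ (v² = μ(2/r − 1/a)): v_p = √[μ(2/r₁ − 1/a_t)] = 3.749369 km/s.
First burn Δv₁ = |v_p − v₁| = 0.8769 km/s.
Circular speed at r₂: v₂ = √(μ/r₂) = 1.1976 km/s.
Transfer-orbit speed at r₂: v_a = √[μ(2/r₂ − 1/a_t)] = 0.65181 km/s.
Second burn Δv₂ = |v₂ − v_a| = 0.5458 km/s.
Total Δv = Δv₁ + Δv₂ = 1.423 km/s.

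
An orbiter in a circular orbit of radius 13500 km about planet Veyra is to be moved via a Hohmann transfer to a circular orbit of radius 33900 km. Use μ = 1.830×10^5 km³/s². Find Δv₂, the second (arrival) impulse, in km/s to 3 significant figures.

The Hohmann ellipse has a_t = (r₁ + r₂)/2 = 23700 km.
Circular speed at r = 33900 km: v_c = √(μ/r) = 2.32341 km/s.
Vis-viva on the transfer ellipse at r = 33900 km gives v_t = √[μ(2/r − 1/a_t)] = 1.75355 km/s.
Δv₂ = |v_t − v_c| = |1.75355 − 2.32341| = 0.5699 km/s.

Δv₂ = 0.570 km/s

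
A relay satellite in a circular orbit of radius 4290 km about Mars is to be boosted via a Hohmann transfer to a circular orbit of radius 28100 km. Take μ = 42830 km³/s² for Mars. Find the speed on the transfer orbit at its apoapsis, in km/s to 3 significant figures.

Semi-major axis of the transfer orbit: a_t = (4290 + 28100)/2 = 16195 km.
At apoapsis, r = 28100 km.
Applying v² = μ(2/r − 1/a_t): v = 0.6354 km/s.

v = 0.635 km/s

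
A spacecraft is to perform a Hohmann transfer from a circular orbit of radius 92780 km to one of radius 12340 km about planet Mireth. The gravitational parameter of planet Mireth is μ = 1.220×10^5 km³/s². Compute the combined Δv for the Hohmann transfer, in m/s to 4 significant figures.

Δv = 1624 m/s

Transfer-ellipse semi-major axis a_t = (r₁ + r₂)/2 = (92780 + 12340)/2 = 52560 km.
Circular speed at r₁: v₁ = √(μ/r₁) = √(1.220×10^5/92780) = 1.1467 km/s.
Transfer-orbit speed at r₁ (vis-viva): v_a = √[μ(2/r₁ − 1/a_t)] = 0.55563 km/s.
First burn Δv₁ = |v_a − v₁| = 0.5911 km/s.
Circular speed at r₂: v₂ = √(μ/r₂) = 3.1443 km/s.
Transfer-orbit speed at r₂: v_p = √[μ(2/r₂ − 1/a_t)] = 4.1776 km/s.
Second burn Δv₂ = |v₂ − v_p| = 1.033 km/s.
Δv = Δv₁ + Δv₂ = 0.5911 + 1.033 = 1.624 km/s.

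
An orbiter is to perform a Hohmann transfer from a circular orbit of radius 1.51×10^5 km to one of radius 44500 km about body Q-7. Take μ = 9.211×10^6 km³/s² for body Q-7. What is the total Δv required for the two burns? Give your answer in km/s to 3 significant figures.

Semi-major axis of the transfer orbit: a_t = (1.510×10^5 + 44500)/2 = 97750 km.
Circular speed at r₁: v₁ = √(μ/r₁) = √(9.211×10^6/1.510×10^5) = 7.81025 km/s.
Transfer-orbit speed at r₁ (vis-viva equation): v_a = √[μ(2/r₁ − 1/a_t)] = 5.26971 km/s.
First burn Δv₁ = |v_a − v₁| = 2.541 km/s.
Circular speed at r₂: v₂ = √(μ/r₂) = 14.387 km/s.
Transfer-orbit speed at r₂: v_p = √[μ(2/r₂ − 1/a_t)] = 17.881 km/s.
Second burn Δv₂ = |v₂ − v_p| = 3.494 km/s.
Total Δv = Δv₁ + Δv₂ = 6.035 km/s.

Δv = 6.03 km/s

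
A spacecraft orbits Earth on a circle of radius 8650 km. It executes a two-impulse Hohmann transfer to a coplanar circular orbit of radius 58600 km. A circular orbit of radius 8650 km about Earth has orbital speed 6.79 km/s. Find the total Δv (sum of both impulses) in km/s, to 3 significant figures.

From the circular-orbit relation v² = μ/r at r = 8650 km: μ = v²r = (6.79)² × 8650 = 3.98800×10^5 km³/s².
The Hohmann ellipse has a_t = (r₁ + r₂)/2 = 33625 km.
At r₁ the circular-orbit speed is v₁ = √(μ/r₁) = 6.7900 km/s.
On the transfer ellipse at r₁, vis-viva equation gives v_p = √[μ(2/r₁ − 1/a_t)] = 8.9637 km/s.
First burn Δv₁ = |v_p − v₁| = 2.1737 km/s.
At r₂, v₂ = √(μ/r₂) = 2.6087 km/s.
Transfer-orbit speed at r₂: v_a = √[μ(2/r₂ − 1/a_t)] = 1.3231 km/s.
Second burn Δv₂ = |v₂ − v_a| = 1.2856 km/s.
Δv = Δv₁ + Δv₂ = 2.1737 + 1.2856 = 3.459 km/s.

Δv = 3.46 km/s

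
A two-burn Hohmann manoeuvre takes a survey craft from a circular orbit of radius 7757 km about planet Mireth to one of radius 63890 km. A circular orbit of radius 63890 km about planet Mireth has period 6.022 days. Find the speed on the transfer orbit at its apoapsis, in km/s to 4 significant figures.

v = 0.3590 km/s

From Kepler's third law T² = 4π²r³/μ at r = 63890 km, T = 6.022 days = 6.022 × 86400 s = 5.203008×10^5 s: μ = 4π²r³/T² = 38032.0 km³/s².
The Hohmann ellipse has a_t = (r₁ + r₂)/2 = 35823.5 km.
At apoapsis, r = 63890 km.
Applying v² = μ(2/r − 1/a_t): v = 0.3590 km/s.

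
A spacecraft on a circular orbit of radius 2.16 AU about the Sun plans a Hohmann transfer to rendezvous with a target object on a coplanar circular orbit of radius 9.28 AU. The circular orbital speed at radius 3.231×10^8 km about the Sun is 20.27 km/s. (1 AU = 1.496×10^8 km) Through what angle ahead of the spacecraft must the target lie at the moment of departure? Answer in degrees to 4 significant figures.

φ = 92.89°

From the circular-orbit relation v² = μ/r at r = 3.231×10^8 km: μ = v²r = (20.27)² × 3.231×10^8 = 1.32753×10^11 km³/s².
In km: r₁ = 2.16 × 1.496×10^8 = 3.23136×10^8 km; r₂ = 9.28 × 1.496×10^8 = 1.388288×10^9 km.
The Hohmann ellipse has a_t = (r₁ + r₂)/2 = 8.55712×10^8 km.
Transfer time t = π√(a_t³/μ) = 2.15834×10^8 s.
The target's mean motion on its circular orbit is ω₂ = √(μ/r₂³) = 7.04373×10^-9 rad/s.
Angle swept by the target during transfer: ω₂·t = 1.5203 rad = 87.11°.
Arrival is 180° from departure on the ellipse, so φ = 180° − 87.11° = 92.89°.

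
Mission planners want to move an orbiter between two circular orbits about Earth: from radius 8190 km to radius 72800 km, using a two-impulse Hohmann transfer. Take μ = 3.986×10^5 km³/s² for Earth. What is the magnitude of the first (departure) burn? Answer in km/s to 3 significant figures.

Δv₁ = 2.38 km/s

The Hohmann ellipse has a_t = (r₁ + r₂)/2 = 40495 km.
On the circular orbit at r = 8190 km, v_c = √(μ/r) = 6.976 km/s.
Vis-viva on the transfer ellipse at r = 8190 km gives v_t = √[μ(2/r − 1/a_t)] = 9.354 km/s.
Δv₁ = |v_t − v_c| = |9.354 − 6.976| = 2.378 km/s.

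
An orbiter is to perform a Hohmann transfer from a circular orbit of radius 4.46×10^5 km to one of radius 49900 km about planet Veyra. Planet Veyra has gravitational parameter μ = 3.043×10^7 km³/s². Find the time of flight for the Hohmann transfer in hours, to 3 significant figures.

Transfer-ellipse semi-major axis a_t = (r₁ + r₂)/2 = (4.460×10^5 + 49900)/2 = 2.4795×10^5 km.
Transfer time t = π√(a_t³/μ) = π√((2.4795×10^5)³ / 3.043×10^7) = 70310 s.
Converting: 70310 s ÷ 3600 s/hour = 19.5 hours.

t = 19.5 hours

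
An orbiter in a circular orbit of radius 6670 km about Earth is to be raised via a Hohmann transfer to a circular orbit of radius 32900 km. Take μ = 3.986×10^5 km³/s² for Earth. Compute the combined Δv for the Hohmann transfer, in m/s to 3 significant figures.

Semi-major axis of the transfer orbit: a_t = (6670 + 32900)/2 = 19785 km.
Circular speed at r₁: v₁ = √(μ/r₁) = √(3.986×10^5/6670) = 7.7305 km/s.
On the transfer ellipse at r₁, vis-viva equation gives v_p = √[μ(2/r₁ − 1/a_t)] = 9.9686 km/s.
First burn Δv₁ = |v_p − v₁| = 2.238 km/s.
Circular speed at r₂: v₂ = √(μ/r₂) = 3.481 km/s.
Transfer-orbit speed at r₂: v_a = √[μ(2/r₂ − 1/a_t)] = 2.021 km/s.
Second burn Δv₂ = |v₂ − v_a| = 1.460 km/s.
Total Δv = Δv₁ + Δv₂ = 3.698 km/s.

Δv = 3700 m/s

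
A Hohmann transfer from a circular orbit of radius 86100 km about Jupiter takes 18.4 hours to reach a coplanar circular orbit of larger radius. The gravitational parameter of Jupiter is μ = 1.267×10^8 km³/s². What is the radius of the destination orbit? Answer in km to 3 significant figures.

Transfer time t = 18.4 hours = 66240 s, and t = π√(a_t³/μ).
So a_t = (μ t²/π²)^(1/3) = (1.267×10^8 × (66240)² / π²)^(1/3) = 3.8333×10^5 km.
Since a_t = (r₁ + r₂)/2, r₂ = 2a_t − r₁ = 2×3.8333×10^5 − 86100 = 6.8056×10^5 km.

r₂ = 6.81×10^5 km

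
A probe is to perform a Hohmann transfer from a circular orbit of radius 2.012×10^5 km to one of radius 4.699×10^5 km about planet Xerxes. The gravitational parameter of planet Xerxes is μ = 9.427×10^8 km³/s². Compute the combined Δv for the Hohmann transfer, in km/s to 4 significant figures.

Transfer-ellipse semi-major axis a_t = (r₁ + r₂)/2 = (2.012×10^5 + 4.699×10^5)/2 = 3.3555×10^5 km.
Circular speed at r₁: v₁ = √(μ/r₁) = √(9.427×10^8/2.012×10^5) = 68.45 km/s.
On the transfer ellipse at r₁, v² = μ(2/r − 1/a) gives v_p = √[μ(2/r₁ − 1/a_t)] = 81.00 km/s.
First burn Δv₁ = |v_p − v₁| = 12.55 km/s.
At r₂, v₂ = √(μ/r₂) = 44.79 km/s.
Transfer-orbit speed at r₂: v_a = √[μ(2/r₂ − 1/a_t)] = 34.68 km/s.
Second burn Δv₂ = |v₂ − v_a| = 10.11 km/s.
Total Δv = Δv₁ + Δv₂ = 22.66 km/s.

Δv = 22.66 km/s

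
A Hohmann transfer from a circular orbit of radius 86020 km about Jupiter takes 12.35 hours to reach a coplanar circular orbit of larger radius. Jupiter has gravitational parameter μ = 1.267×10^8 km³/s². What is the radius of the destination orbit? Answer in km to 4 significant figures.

r₂ = 5.017×10^5 km

Transfer time t = 12.35 hours = 44460 s, and t = π√(a_t³/μ).
So a_t = (μ t²/π²)^(1/3) = (1.267×10^8 × (44460)² / π²)^(1/3) = 2.9386×10^5 km.
Since a_t = (r₁ + r₂)/2, r₂ = 2a_t − r₁ = 2×2.9386×10^5 − 86020 = 5.017×10^5 km.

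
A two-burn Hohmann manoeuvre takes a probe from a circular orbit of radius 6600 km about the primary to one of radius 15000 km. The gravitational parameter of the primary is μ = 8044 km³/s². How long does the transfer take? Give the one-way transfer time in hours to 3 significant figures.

t = 10.9 hours

Transfer-ellipse semi-major axis a_t = (r₁ + r₂)/2 = (6600 + 15000)/2 = 10800 km.
Half the transfer-orbit period gives t = π√(a_t³/μ) = 39310 s.
Converting: 39310 s ÷ 3600 s/hour = 10.9 hours.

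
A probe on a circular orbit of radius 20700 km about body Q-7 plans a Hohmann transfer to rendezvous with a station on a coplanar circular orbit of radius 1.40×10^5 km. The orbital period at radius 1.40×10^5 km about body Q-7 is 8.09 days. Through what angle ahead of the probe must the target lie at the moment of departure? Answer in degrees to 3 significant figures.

From Kepler's third law T² = 4π²r³/μ at r = 1.40×10^5 km, T = 8.09 days = 8.09 × 86400 s = 6.98976×10^5 s: μ = 4π²r³/T² = 2.21727×10^5 km³/s².
Transfer-ellipse semi-major axis a_t = (r₁ + r₂)/2 = (20700 + 1.400×10^5)/2 = 80350 km.
Transfer time t = π√(a_t³/μ) = 1.519564×10^5 s.
Target angular speed ω₂ = √(μ/r₂³) = 8.989129×10^-6 rad/s.
Angle swept by the target during transfer: ω₂·t = 1.36596 rad = 78.26°.
Arrival is 180° from departure on the ellipse, so φ = 180° − 78.26° = 102°.

φ = 102°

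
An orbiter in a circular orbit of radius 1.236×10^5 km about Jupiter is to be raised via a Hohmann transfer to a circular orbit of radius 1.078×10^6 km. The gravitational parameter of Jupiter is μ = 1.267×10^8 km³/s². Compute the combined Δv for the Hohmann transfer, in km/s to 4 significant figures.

Δv = 16.79 km/s

Transfer-ellipse semi-major axis a_t = (r₁ + r₂)/2 = (1.236×10^5 + 1.078×10^6)/2 = 6.008×10^5 km.
At r₁ the circular-orbit speed is v₁ = √(μ/r₁) = 32.02 km/s.
On the transfer ellipse at r₁, v² = μ(2/r − 1/a) gives v_p = √[μ(2/r₁ − 1/a_t)] = 42.89 km/s.
First burn Δv₁ = |v_p − v₁| = 10.87 km/s.
Circular speed at r₂: v₂ = √(μ/r₂) = 10.841 km/s.
Transfer-orbit speed at r₂: v_a = √[μ(2/r₂ − 1/a_t)] = 4.9173 km/s.
Second burn Δv₂ = |v₂ − v_a| = 5.924 km/s.
Total Δv = Δv₁ + Δv₂ = 16.79 km/s.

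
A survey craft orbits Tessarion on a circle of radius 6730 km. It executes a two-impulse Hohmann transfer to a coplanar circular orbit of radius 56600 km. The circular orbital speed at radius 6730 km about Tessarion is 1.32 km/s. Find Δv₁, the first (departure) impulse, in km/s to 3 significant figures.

Δv₁ = 0.445 km/s

From the circular-orbit relation v² = μ/r at r = 6730 km: μ = v²r = (1.32)² × 6730 = 11726.4 km³/s².
Transfer-ellipse semi-major axis a_t = (r₁ + r₂)/2 = (6730 + 56600)/2 = 31665 km.
On the circular orbit at r = 6730 km, v_c = √(μ/r) = 1.3200 km/s.
Vis-viva on the transfer ellipse at r = 6730 km gives v_t = √[μ(2/r − 1/a_t)] = 1.7648 km/s.
Δv₁ = |v_t − v_c| = |1.7648 − 1.3200| = 0.4448 km/s.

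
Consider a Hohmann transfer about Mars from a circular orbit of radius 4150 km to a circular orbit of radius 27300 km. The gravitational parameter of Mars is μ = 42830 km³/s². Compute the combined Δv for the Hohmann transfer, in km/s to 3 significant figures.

Δv = 1.63 km/s

Transfer-ellipse semi-major axis a_t = (r₁ + r₂)/2 = (4150 + 27300)/2 = 15725 km.
Circular speed at r₁: v₁ = √(μ/r₁) = √(42830/4150) = 3.213 km/s.
Transfer-orbit speed at r₁ (v² = μ(2/r − 1/a)): v_p = √[μ(2/r₁ − 1/a_t)] = 4.233 km/s.
First burn Δv₁ = |v_p − v₁| = 1.020 km/s.
Circular speed at r₂: v₂ = √(μ/r₂) = 1.25254 km/s.
Transfer-orbit speed at r₂: v_a = √[μ(2/r₂ − 1/a_t)] = 0.643460 km/s.
Second burn Δv₂ = |v₂ − v_a| = 0.6091 km/s.
Δv = Δv₁ + Δv₂ = 1.020 + 0.6091 = 1.629 km/s.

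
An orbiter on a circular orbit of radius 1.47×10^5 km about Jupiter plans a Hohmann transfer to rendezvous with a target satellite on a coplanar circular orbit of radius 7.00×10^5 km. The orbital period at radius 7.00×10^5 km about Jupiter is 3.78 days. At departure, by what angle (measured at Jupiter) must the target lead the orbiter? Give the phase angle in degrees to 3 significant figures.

φ = 95.3°

From Kepler's third law T² = 4π²r³/μ at r = 7.00×10^5 km, T = 3.78 days = 3.78 × 86400 s = 3.26592×10^5 s: μ = 4π²r³/T² = 1.26953×10^8 km³/s².
The Hohmann ellipse has a_t = (r₁ + r₂)/2 = 4.235×10^5 km.
Transfer time t = π√(a_t³/μ) = 76843.8 s.
The target's mean motion on its circular orbit is ω₂ = √(μ/r₂³) = 1.92386×10^-5 rad/s.
Angle swept by the target during transfer: ω₂·t = 1.47837 rad = 84.70°.
The orbiter traverses 180° on the transfer ellipse, so the target must lead by 180° − 84.70° = 95.3°.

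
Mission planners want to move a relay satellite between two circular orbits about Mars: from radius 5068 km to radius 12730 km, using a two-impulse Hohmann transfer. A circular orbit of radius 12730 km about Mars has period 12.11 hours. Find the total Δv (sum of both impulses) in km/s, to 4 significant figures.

From Kepler's third law T² = 4π²r³/μ at r = 12730 km, T = 12.11 hours = 12.11 × 3600 s = 43596 s: μ = 4π²r³/T² = 42850.1 km³/s².
Semi-major axis of the transfer orbit: a_t = (5068 + 12730)/2 = 8899 km.
At r₁ the circular-orbit speed is v₁ = √(μ/r₁) = 2.908 km/s.
On the transfer ellipse at r₁, v² = μ(2/r − 1/a) gives v_p = √[μ(2/r₁ − 1/a_t)] = 3.478 km/s.
First burn Δv₁ = |v_p − v₁| = 0.5700 km/s.
At r₂, v₂ = √(μ/r₂) = 1.8347 km/s.
Transfer-orbit speed at r₂: v_a = √[μ(2/r₂ − 1/a_t)] = 1.3846 km/s.
Second burn Δv₂ = |v₂ − v_a| = 0.4501 km/s.
Δv = Δv₁ + Δv₂ = 0.5700 + 0.4501 = 1.020 km/s.

Δv = 1.020 km/s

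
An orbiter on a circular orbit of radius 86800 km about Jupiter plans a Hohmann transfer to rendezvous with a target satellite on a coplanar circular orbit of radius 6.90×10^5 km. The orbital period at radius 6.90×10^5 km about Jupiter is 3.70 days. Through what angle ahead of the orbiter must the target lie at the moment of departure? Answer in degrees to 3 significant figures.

From Kepler's third law T² = 4π²r³/μ at r = 6.90×10^5 km, T = 3.70 days = 3.70 × 86400 s = 3.1968×10^5 s: μ = 4π²r³/T² = 1.26904×10^8 km³/s².
Transfer-ellipse semi-major axis a_t = (r₁ + r₂)/2 = (86800 + 6.900×10^5)/2 = 3.884×10^5 km.
The half-period of the transfer ellipse is t = π√(a_t³/μ) = 67504 s.
Target angular speed ω₂ = √(μ/r₂³) = 1.9655×10^-5 rad/s.
Angle swept by the target during transfer: ω₂·t = 1.3268 rad = 76.02°.
Arrival is 180° from departure on the ellipse, so φ = 180° − 76.02° = 104°.

φ = 104°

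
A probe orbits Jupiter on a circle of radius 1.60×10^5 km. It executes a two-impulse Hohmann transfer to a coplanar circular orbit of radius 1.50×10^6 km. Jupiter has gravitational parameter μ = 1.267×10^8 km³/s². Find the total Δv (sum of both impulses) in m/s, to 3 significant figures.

The Hohmann ellipse has a_t = (r₁ + r₂)/2 = 8.300×10^5 km.
At r₁ the circular-orbit speed is v₁ = √(μ/r₁) = 28.1403 km/s.
On the transfer ellipse at r₁, vis-viva equation gives v_p = √[μ(2/r₁ − 1/a_t)] = 37.8299 km/s.
First burn Δv₁ = |v_p − v₁| = 9.68960 km/s.
At r₂, v₂ = √(μ/r₂) = 9.190575 km/s.
Transfer-orbit speed at r₂: v_a = √[μ(2/r₂ − 1/a_t)] = 4.035187 km/s.
Second burn Δv₂ = |v₂ − v_a| = 5.15539 km/s.
Total Δv = Δv₁ + Δv₂ = 14.84 km/s.

Δv = 14800 m/s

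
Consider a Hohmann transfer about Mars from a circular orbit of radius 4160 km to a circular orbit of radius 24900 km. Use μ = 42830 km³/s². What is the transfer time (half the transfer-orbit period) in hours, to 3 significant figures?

The Hohmann ellipse has a_t = (r₁ + r₂)/2 = 14530 km.
Half the transfer-orbit period gives t = π√(a_t³/μ) = 26590 s.
Converting: 26590 s ÷ 3600 s/hour = 7.39 hours.

t = 7.39 hours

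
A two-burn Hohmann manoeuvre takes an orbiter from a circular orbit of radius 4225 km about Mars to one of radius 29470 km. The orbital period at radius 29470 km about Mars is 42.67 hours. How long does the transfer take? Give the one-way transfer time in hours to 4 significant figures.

t = 9.222 hours

From Kepler's third law T² = 4π²r³/μ at r = 29470 km, T = 42.67 hours = 42.67 × 3600 s = 1.53612×10^5 s: μ = 4π²r³/T² = 42820.3 km³/s².
Transfer-ellipse semi-major axis a_t = (r₁ + r₂)/2 = (4225 + 29470)/2 = 16847.5 km.
Transfer time t = π√(a_t³/μ) = π√((16847.5)³ / 42820.3) = 33200 s.
Converting: 33200 s ÷ 3600 s/hour = 9.222 hours.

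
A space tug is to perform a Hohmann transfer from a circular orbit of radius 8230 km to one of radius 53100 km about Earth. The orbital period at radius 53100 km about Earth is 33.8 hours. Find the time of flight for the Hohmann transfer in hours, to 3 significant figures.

From Kepler's third law T² = 4π²r³/μ at r = 53100 km, T = 33.8 hours = 33.8 × 3600 s = 1.2168×10^5 s: μ = 4π²r³/T² = 3.99213×10^5 km³/s².
Semi-major axis of the transfer orbit: a_t = (8230 + 53100)/2 = 30665 km.
By Kepler's third law the transfer-orbit period is T = 2π√(a_t³/μ), so t = T/2 = 26700 s.
Converting: 26700 s ÷ 3600 s/hour = 7.42 hours.

t = 7.42 hours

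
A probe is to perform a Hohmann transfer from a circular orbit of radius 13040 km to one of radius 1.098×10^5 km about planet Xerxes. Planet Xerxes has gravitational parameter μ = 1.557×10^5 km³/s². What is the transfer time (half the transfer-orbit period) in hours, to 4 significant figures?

Semi-major axis of the transfer orbit: a_t = (13040 + 1.098×10^5)/2 = 61420 km.
By Kepler's third law the transfer-orbit period is T = 2π√(a_t³/μ), so t = T/2 = 1.2119×10^5 s.
Converting: 1.2119×10^5 s ÷ 3600 s/hour = 33.66 hours.

t = 33.66 hours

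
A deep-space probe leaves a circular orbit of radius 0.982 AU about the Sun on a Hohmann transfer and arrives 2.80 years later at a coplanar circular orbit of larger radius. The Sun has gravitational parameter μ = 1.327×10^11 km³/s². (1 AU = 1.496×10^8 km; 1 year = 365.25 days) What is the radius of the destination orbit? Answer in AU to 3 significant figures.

In km: r₁ = 0.982 × 1.496×10^8 = 1.469072×10^8 km.
Transfer time t = 2.80 years × 365.25 × 86400 s = 8.836128×10^7 s, and t = π√(a_t³/μ).
So a_t = (μ t²/π²)^(1/3) = (1.327×10^11 × (8.836128×10^7)² / π²)^(1/3) = 4.7174×10^8 km.
Since a_t = (r₁ + r₂)/2, r₂ = 2a_t − r₁ = 2×4.7174×10^8 − 1.469072×10^8 = 7.965728×10^8 km.
In AU: r₂ = 7.965728×10^8 / 1.496×10^8 = 5.32 AU.

r₂ = 5.32 AU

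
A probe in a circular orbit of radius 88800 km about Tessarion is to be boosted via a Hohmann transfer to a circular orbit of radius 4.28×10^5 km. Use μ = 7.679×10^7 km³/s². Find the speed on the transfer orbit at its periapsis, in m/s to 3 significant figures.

v = 37800 m/s

Semi-major axis of the transfer orbit: a_t = (88800 + 4.280×10^5)/2 = 2.584×10^5 km.
At periapsis, r = 88800 km.
From the vis-viva equation, v = √[μ(2/r − 1/a_t)] = 37.85 km/s.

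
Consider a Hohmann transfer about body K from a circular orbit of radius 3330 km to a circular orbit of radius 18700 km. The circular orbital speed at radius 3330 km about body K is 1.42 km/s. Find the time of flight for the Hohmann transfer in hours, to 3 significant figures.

From the circular-orbit relation v² = μ/r at r = 3330 km: μ = v²r = (1.42)² × 3330 = 6714.61 km³/s².
Transfer-ellipse semi-major axis a_t = (r₁ + r₂)/2 = (3330 + 18700)/2 = 11015 km.
Transfer time t = π√(a_t³/μ) = π√((11015)³ / 6714.61) = 44320 s.
Converting: 44320 s ÷ 3600 s/hour = 12.3 hours.

t = 12.3 hours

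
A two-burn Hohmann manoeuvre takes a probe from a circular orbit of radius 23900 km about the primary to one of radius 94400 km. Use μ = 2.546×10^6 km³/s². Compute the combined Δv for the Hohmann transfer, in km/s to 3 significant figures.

Semi-major axis of the transfer orbit: a_t = (23900 + 94400)/2 = 59150 km.
Circular speed at r₁: v₁ = √(μ/r₁) = √(2.546×10^6/23900) = 10.321 km/s.
On the transfer ellipse at r₁, vis-viva gives v_p = √[μ(2/r₁ − 1/a_t)] = 13.039 km/s.
First burn Δv₁ = |v_p − v₁| = 2.718 km/s.
Circular speed at r₂: v₂ = √(μ/r₂) = 5.193 km/s.
Transfer-orbit speed at r₂: v_a = √[μ(2/r₂ − 1/a_t)] = 3.301 km/s.
Second burn Δv₂ = |v₂ − v_a| = 1.892 km/s.
Δv = Δv₁ + Δv₂ = 2.718 + 1.892 = 4.610 km/s.

Δv = 4.61 km/s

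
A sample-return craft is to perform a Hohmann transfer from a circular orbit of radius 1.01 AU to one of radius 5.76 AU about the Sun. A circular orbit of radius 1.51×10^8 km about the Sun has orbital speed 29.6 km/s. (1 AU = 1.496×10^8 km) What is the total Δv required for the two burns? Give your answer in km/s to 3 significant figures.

Δv = 14.6 km/s

From the circular-orbit relation v² = μ/r at r = 1.51×10^8 km: μ = v²r = (29.6)² × 1.51×10^8 = 1.32300×10^11 km³/s².
In km: r₁ = 1.01 × 1.496×10^8 = 1.51096×10^8 km; r₂ = 5.76 × 1.496×10^8 = 8.61696×10^8 km.
The Hohmann ellipse has a_t = (r₁ + r₂)/2 = 5.06396×10^8 km.
Circular speed at r₁: v₁ = √(μ/r₁) = √(1.32300×10^11/1.51096×10^8) = 29.591 km/s.
Transfer-orbit speed at r₁ (v² = μ(2/r − 1/a)): v_p = √[μ(2/r₁ − 1/a_t)] = 38.600 km/s.
First burn Δv₁ = |v_p − v₁| = 9.009 km/s.
At r₂, v₂ = √(μ/r₂) = 12.391 km/s.
Transfer-orbit speed at r₂: v_a = √[μ(2/r₂ − 1/a_t)] = 6.7684 km/s.
Second burn Δv₂ = |v₂ − v_a| = 5.623 km/s.
Δv = Δv₁ + Δv₂ = 9.009 + 5.623 = 14.63 km/s.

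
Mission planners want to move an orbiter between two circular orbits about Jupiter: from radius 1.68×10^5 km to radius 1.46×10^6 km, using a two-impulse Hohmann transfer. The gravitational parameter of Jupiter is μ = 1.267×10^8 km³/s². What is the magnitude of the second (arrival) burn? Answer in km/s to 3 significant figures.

Δv₂ = 5.08 km/s

Semi-major axis of the transfer orbit: a_t = (1.680×10^5 + 1.460×10^6)/2 = 8.140×10^5 km.
Circular speed at r = 1.460×10^6 km: v_c = √(μ/r) = 9.316 km/s.
Transfer-orbit speed at the same r (vis-viva, a = a_t): v_t = √[μ(2/r − 1/a_t)] = 4.232 km/s.
Δv₂ = |v_t − v_c| = |4.232 − 9.316| = 5.084 km/s.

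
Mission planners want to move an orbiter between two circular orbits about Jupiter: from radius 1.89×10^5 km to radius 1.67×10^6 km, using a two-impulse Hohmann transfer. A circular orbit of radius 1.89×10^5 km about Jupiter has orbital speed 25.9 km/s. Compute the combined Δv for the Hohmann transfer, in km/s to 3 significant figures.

From the circular-orbit relation v² = μ/r at r = 1.89×10^5 km: μ = v²r = (25.9)² × 1.89×10^5 = 1.26783×10^8 km³/s².
Transfer-ellipse semi-major axis a_t = (r₁ + r₂)/2 = (1.890×10^5 + 1.670×10^6)/2 = 9.295×10^5 km.
At r₁ the circular-orbit speed is v₁ = √(μ/r₁) = 25.900 km/s.
On the transfer ellipse at r₁, vis-viva equation gives v_p = √[μ(2/r₁ − 1/a_t)] = 34.716 km/s.
First burn Δv₁ = |v_p − v₁| = 8.816 km/s.
Circular speed at r₂: v₂ = √(μ/r₂) = 8.713 km/s.
Transfer-orbit speed at r₂: v_a = √[μ(2/r₂ − 1/a_t)] = 3.929 km/s.
Second burn Δv₂ = |v₂ − v_a| = 4.784 km/s.
Δv = Δv₁ + Δv₂ = 8.816 + 4.784 = 13.60 km/s.

Δv = 13.6 km/s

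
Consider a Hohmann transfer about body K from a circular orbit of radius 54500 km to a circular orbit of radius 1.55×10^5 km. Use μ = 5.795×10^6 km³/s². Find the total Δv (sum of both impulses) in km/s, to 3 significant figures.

The Hohmann ellipse has a_t = (r₁ + r₂)/2 = 1.0475×10^5 km.
At r₁ the circular-orbit speed is v₁ = √(μ/r₁) = 10.3117 km/s.
Transfer-orbit speed at r₁ (vis-viva): v_p = √[μ(2/r₁ − 1/a_t)] = 12.5435 km/s.
First burn Δv₁ = |v_p − v₁| = 2.232 km/s.
At r₂, v₂ = √(μ/r₂) = 6.114 km/s.
Transfer-orbit speed at r₂: v_a = √[μ(2/r₂ − 1/a_t)] = 4.410 km/s.
Second burn Δv₂ = |v₂ − v_a| = 1.704 km/s.
Total Δv = Δv₁ + Δv₂ = 3.936 km/s.

Δv = 3.94 km/s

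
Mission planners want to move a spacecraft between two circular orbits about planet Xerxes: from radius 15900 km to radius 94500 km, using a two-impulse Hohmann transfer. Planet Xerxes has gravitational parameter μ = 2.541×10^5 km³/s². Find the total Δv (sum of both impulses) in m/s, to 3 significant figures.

Semi-major axis of the transfer orbit: a_t = (15900 + 94500)/2 = 55200 km.
At r₁ the circular-orbit speed is v₁ = √(μ/r₁) = 3.998 km/s.
On the transfer ellipse at r₁, v² = μ(2/r − 1/a) gives v_p = √[μ(2/r₁ − 1/a_t)] = 5.231 km/s.
First burn Δv₁ = |v_p − v₁| = 1.233 km/s.
Circular speed at r₂: v₂ = √(μ/r₂) = 1.6398 km/s.
Transfer-orbit speed at r₂: v_a = √[μ(2/r₂ − 1/a_t)] = 0.88007 km/s.
Second burn Δv₂ = |v₂ − v_a| = 0.7597 km/s.
Δv = Δv₁ + Δv₂ = 1.233 + 0.7597 = 1.993 km/s.

Δv = 1990 m/s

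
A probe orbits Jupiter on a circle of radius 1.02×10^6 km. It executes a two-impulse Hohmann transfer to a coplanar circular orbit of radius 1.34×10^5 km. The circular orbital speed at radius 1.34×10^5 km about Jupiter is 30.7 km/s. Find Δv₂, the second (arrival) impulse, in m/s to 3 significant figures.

From the circular-orbit relation v² = μ/r at r = 1.34×10^5 km: μ = v²r = (30.7)² × 1.34×10^5 = 1.26294×10^8 km³/s².
The Hohmann ellipse has a_t = (r₁ + r₂)/2 = 5.770×10^5 km.
On the circular orbit at r = 1.340×10^5 km, v_c = √(μ/r) = 30.70 km/s.
Transfer-orbit speed at the same r (vis-viva, a = a_t): v_t = √[μ(2/r − 1/a_t)] = 40.82 km/s.
Δv₂ = |v_t − v_c| = |40.82 − 30.70| = 10.12 km/s.

Δv₂ = 10100 m/s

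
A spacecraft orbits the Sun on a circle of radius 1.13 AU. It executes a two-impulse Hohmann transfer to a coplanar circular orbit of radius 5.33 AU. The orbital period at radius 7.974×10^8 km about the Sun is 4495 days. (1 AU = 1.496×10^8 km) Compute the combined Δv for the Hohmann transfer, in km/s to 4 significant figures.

From Kepler's third law T² = 4π²r³/μ at r = 7.974×10^8 km, T = 4495 days = 4495 × 86400 s = 3.88368×10^8 s: μ = 4π²r³/T² = 1.32709×10^11 km³/s².
In km: r₁ = 1.13 × 1.496×10^8 = 1.69048×10^8 km; r₂ = 5.33 × 1.496×10^8 = 7.97368×10^8 km.
Semi-major axis of the transfer orbit: a_t = (1.69048×10^8 + 7.97368×10^8)/2 = 4.83208×10^8 km.
Circular speed at r₁: v₁ = √(μ/r₁) = √(1.32709×10^11/1.69048×10^8) = 28.0186 km/s.
On the transfer ellipse at r₁, vis-viva equation gives v_p = √[μ(2/r₁ − 1/a_t)] = 35.9922 km/s.
First burn Δv₁ = |v_p − v₁| = 7.974 km/s.
At r₂, v₂ = √(μ/r₂) = 12.901 km/s.
Transfer-orbit speed at r₂: v_a = √[μ(2/r₂ − 1/a_t)] = 7.6306 km/s.
Second burn Δv₂ = |v₂ − v_a| = 5.270 km/s.
Total Δv = Δv₁ + Δv₂ = 13.24 km/s.

Δv = 13.24 km/s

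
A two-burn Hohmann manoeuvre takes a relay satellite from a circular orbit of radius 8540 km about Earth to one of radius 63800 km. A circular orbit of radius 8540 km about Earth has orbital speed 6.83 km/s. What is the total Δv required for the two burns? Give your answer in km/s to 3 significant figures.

Δv = 3.53 km/s

From the circular-orbit relation v² = μ/r at r = 8540 km: μ = v²r = (6.83)² × 8540 = 3.98382×10^5 km³/s².
Semi-major axis of the transfer orbit: a_t = (8540 + 63800)/2 = 36170 km.
Circular speed at r₁: v₁ = √(μ/r₁) = √(3.98382×10^5/8540) = 6.830 km/s.
On the transfer ellipse at r₁, v² = μ(2/r − 1/a) gives v_p = √[μ(2/r₁ − 1/a_t)] = 9.071 km/s.
First burn Δv₁ = |v_p − v₁| = 2.241 km/s.
Circular speed at r₂: v₂ = √(μ/r₂) = 2.499 km/s.
Transfer-orbit speed at r₂: v_a = √[μ(2/r₂ − 1/a_t)] = 1.214 km/s.
Second burn Δv₂ = |v₂ − v_a| = 1.285 km/s.
Total Δv = Δv₁ + Δv₂ = 3.526 km/s.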